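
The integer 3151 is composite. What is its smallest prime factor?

3151 is odd.
Digit sum 10, not divisible by 3.
Ends in 1: not divisible by 5.
7: 3151 = 7·450 + 1
11: 3151 = 11·286 + 5
13: 3151 = 13·242 + 5
17: 3151 = 17·185 + 6
19: 3151 = 19·165 + 16
23: 3151 = 23·137

23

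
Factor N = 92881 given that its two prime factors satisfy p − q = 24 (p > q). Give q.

293

Since p = q + 24, we have 92881 = q(q + 24), so q² + 24q − 92881 = 0.
Discriminant: 24² + 4·92881 = 576 + 371524 = 372100; √372100 = 610.
q = (−24 + 610)/2 = 293, and p = q + 24 = 317.
Check: 293 · 317 = 92881.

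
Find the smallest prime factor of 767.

767 is odd.
Digit sum 20, not divisible by 3.
Ends in 7: not divisible by 5.
7: 767 = 7·109 + 4
11: 767 = 11·69 + 8
13: 767 = 13·59

13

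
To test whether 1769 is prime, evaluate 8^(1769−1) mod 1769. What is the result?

935

8^1 ≡ 8 (mod 1769)
8^2 ≡ 8^2 = 64 ≡ 64 (mod 1769)
8^4 ≡ 64^2 = 4096 ≡ 558 (mod 1769)
8^8 ≡ 558^2 = 311364 ≡ 20 (mod 1769)
8^16 ≡ 20^2 = 400 ≡ 400 (mod 1769)
8^32 ≡ 400^2 = 160000 ≡ 790 (mod 1769)
8^64 ≡ 790^2 = 624100 ≡ 1412 (mod 1769)
8^128 ≡ 1412^2 = 1993744 ≡ 81 (mod 1769)
8^256 ≡ 81^2 = 6561 ≡ 1254 (mod 1769)
8^512 ≡ 1254^2 = 1572516 ≡ 1644 (mod 1769)
8^1024 ≡ 1644^2 = 2702736 ≡ 1473 (mod 1769)
1768 = 1024 + 512 + 128 + 64 + 32 + 8 in binary powers of 2.
So 8^1768 ≡ 1473 · 1644 · 81 · 1412 · 790 · 20 ≡ 935 (mod 1769).
Since 935 ≠ 1, base 8 is a Fermat witness: 1769 is composite.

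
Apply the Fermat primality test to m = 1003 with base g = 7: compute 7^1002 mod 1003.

7^1 ≡ 7 (mod 1003)
7^2 ≡ 7^2 = 49 ≡ 49 (mod 1003)
7^4 ≡ 49^2 = 2401 ≡ 395 (mod 1003)
7^8 ≡ 395^2 = 156025 ≡ 560 (mod 1003)
7^16 ≡ 560^2 = 313600 ≡ 664 (mod 1003)
7^32 ≡ 664^2 = 440896 ≡ 579 (mod 1003)
7^64 ≡ 579^2 = 335241 ≡ 239 (mod 1003)
7^128 ≡ 239^2 = 57121 ≡ 953 (mod 1003)
7^256 ≡ 953^2 = 908209 ≡ 494 (mod 1003)
7^512 ≡ 494^2 = 244036 ≡ 307 (mod 1003)
1002 = 512 + 256 + 128 + 64 + 32 + 8 + 2 in binary powers of 2.
So 7^1002 ≡ 307 · 494 · 953 · 239 · 579 · 560 · 49 ≡ 546 (mod 1003).
Since 546 ≠ 1, base 7 is a Fermat witness: 1003 is composite.

546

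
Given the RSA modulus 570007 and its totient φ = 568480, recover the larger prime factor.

φ(n) = (p−1)(q−1) = n − (p+q) + 1, so p + q = 570007 − 568480 + 1 = 1528.
p and q are the roots of t² − 1528t + 570007 = 0.
Discriminant: 1528² − 4·570007 = 2334784 − 2280028 = 54756; √54756 = 234.
q = (1528 − 234)/2 = 647, p = (1528 + 234)/2 = 881.
Check: 647 · 881 = 570007.

881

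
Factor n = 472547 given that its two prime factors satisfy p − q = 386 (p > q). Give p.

907

Since p = q + 386, we have 472547 = q(q + 386), so q² + 386q − 472547 = 0.
Discriminant: 386² + 4·472547 = 148996 + 1890188 = 2039184; √2039184 = 1428.
q = (−386 + 1428)/2 = 521, and p = q + 386 = 907.
Check: 521 · 907 = 472547.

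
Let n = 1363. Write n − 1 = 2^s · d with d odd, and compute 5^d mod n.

1363 − 1 = 1362 = 2^1 · 681, so d = 681.
5^1 ≡ 5 (mod 1363)
5^2 ≡ 5^2 = 25 ≡ 25 (mod 1363)
5^4 ≡ 25^2 = 625 ≡ 625 (mod 1363)
5^8 ≡ 625^2 = 390625 ≡ 807 (mod 1363)
5^16 ≡ 807^2 = 651249 ≡ 1098 (mod 1363)
5^32 ≡ 1098^2 = 1205604 ≡ 712 (mod 1363)
5^64 ≡ 712^2 = 506944 ≡ 1271 (mod 1363)
5^128 ≡ 1271^2 = 1615441 ≡ 286 (mod 1363)
5^256 ≡ 286^2 = 81796 ≡ 16 (mod 1363)
5^512 ≡ 16^2 = 256 ≡ 256 (mod 1363)
681 = 512 + 128 + 32 + 8 + 1 in binary powers of 2.
So 5^681 ≡ 256 · 286 · 712 · 807 · 5 ≡ 584 (mod 1363).
Squaring chain: 584; never reaches −1, so base 5 is a Miller–Rabin witness that 1363 is composite.

584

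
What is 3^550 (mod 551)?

35

3^1 ≡ 3 (mod 551)
3^2 ≡ 3^2 = 9 ≡ 9 (mod 551)
3^4 ≡ 9^2 = 81 ≡ 81 (mod 551)
3^8 ≡ 81^2 = 6561 ≡ 500 (mod 551)
3^16 ≡ 500^2 = 250000 ≡ 397 (mod 551)
3^32 ≡ 397^2 = 157609 ≡ 23 (mod 551)
3^64 ≡ 23^2 = 529 ≡ 529 (mod 551)
3^128 ≡ 529^2 = 279841 ≡ 484 (mod 551)
3^256 ≡ 484^2 = 234256 ≡ 81 (mod 551)
3^512 ≡ 81^2 = 6561 ≡ 500 (mod 551)
550 = 512 + 32 + 4 + 2 in binary powers of 2.
So 3^550 ≡ 500 · 23 · 81 · 9 ≡ 35 (mod 551).
Since 35 ≠ 1, base 3 is a Fermat witness: 551 is composite.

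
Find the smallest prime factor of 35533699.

35533699 is odd.
Digit sum 43, not divisible by 3.
Ends in 9: not divisible by 5.
7: 35533699 = 7·5076242 + 5
11: 35533699 = 11·3230336 + 3
13: 35533699 = 13·2733361 + 6
17: 35533699 = 17·2090217 + 10
19: 35533699 = 19·1870194 + 13
23: 35533699 = 23·1544943 + 10
29: 35533699 = 29·1225299 + 28
31: 35533699 = 31·1146248 + 11
37: 35533699 = 37·960370 + 9
41: 35533699 = 41·866675 + 24
43: 35533699 = 43·826365 + 4
47: 35533699 = 47·756036 + 7
53: 35533699 = 53·670447 + 8
59: 35533699 = 59·602266 + 5
61: 35533699 = 61·582519 + 40
67: 35533699 = 67·530353 + 48
71: 35533699 = 71·500474 + 45
73: 35533699 = 73·486763

73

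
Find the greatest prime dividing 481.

37

481 = 13 · 37
37 is prime.
So 481 = 13 · 37; the largest prime factor is 37.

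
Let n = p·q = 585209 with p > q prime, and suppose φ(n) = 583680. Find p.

φ(n) = (p−1)(q−1) = n − (p+q) + 1, so p + q = 585209 − 583680 + 1 = 1530.
p and q are the roots of t² − 1530t + 585209 = 0.
Discriminant: 1530² − 4·585209 = 2340900 − 2340836 = 64; √64 = 8.
q = (1530 − 8)/2 = 761, p = (1530 + 8)/2 = 769.
Check: 761 · 769 = 585209.

769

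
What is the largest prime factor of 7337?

7337 = 11 · 667
667 = 23 · 29
29 is prime.
So 7337 = 11 · 23 · 29; the largest prime factor is 29.

29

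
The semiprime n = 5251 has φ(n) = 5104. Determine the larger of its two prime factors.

φ(n) = (p−1)(q−1) = n − (p+q) + 1, so p + q = 5251 − 5104 + 1 = 148.
p and q are the roots of t² − 148t + 5251 = 0.
Discriminant: 148² − 4·5251 = 21904 − 21004 = 900; √900 = 30.
q = (148 − 30)/2 = 59, p = (148 + 30)/2 = 89.
Check: 59 · 89 = 5251.

89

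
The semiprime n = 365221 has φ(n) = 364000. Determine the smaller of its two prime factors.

φ(n) = (p−1)(q−1) = n − (p+q) + 1, so p + q = 365221 − 364000 + 1 = 1222.
p and q are the roots of t² − 1222t + 365221 = 0.
Discriminant: 1222² − 4·365221 = 1493284 − 1460884 = 32400; √32400 = 180.
q = (1222 − 180)/2 = 521, p = (1222 + 180)/2 = 701.
Check: 521 · 701 = 365221.

521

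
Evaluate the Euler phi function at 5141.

Factor: 5141 = 53 · 97.
φ(5141) = (53−1) · (97−1) = 52 · 96 = 4992.

4992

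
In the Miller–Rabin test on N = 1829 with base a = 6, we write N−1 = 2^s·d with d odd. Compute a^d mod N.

1829 − 1 = 1828 = 2^2 · 457, so d = 457.
6^1 ≡ 6 (mod 1829)
6^2 ≡ 6^2 = 36 ≡ 36 (mod 1829)
6^4 ≡ 36^2 = 1296 ≡ 1296 (mod 1829)
6^8 ≡ 1296^2 = 1679616 ≡ 594 (mod 1829)
6^16 ≡ 594^2 = 352836 ≡ 1668 (mod 1829)
6^32 ≡ 1668^2 = 2782224 ≡ 315 (mod 1829)
6^64 ≡ 315^2 = 99225 ≡ 459 (mod 1829)
6^128 ≡ 459^2 = 210681 ≡ 346 (mod 1829)
6^256 ≡ 346^2 = 119716 ≡ 831 (mod 1829)
457 = 256 + 128 + 64 + 8 + 1 in binary powers of 2.
So 6^457 ≡ 831 · 346 · 459 · 594 · 6 ≡ 1742 (mod 1829).
Squaring chain: 1742 → 253; never reaches −1, so base 6 is a Miller–Rabin witness that 1829 is composite.

1742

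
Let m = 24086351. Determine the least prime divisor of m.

24086351 is odd.
Digit sum 29, not divisible by 3.
Ends in 1: not divisible by 5.
7: 24086351 = 7·3440907 + 2
11: 24086351 = 11·2189668 + 3
13: 24086351 = 13·1852796 + 3
17: 24086351 = 17·1416844 + 3
19: 24086351 = 19·1267702 + 13
23: 24086351 = 23·1047232 + 15
29: 24086351 = 29·830563 + 24
31: 24086351 = 31·776979 + 2
37: 24086351 = 37·650982 + 17
41: 24086351 = 41·587471 + 40
43: 24086351 = 43·560147 + 30
47: 24086351 = 47·512475 + 26
53: 24086351 = 53·454459 + 24
59: 24086351 = 59·408243 + 14
61: 24086351 = 61·394858 + 13
67: 24086351 = 67·359497 + 52
71: 24086351 = 71·339244 + 27
73: 24086351 = 73·329950 + 1
79: 24086351 = 79·304890 + 41
83: 24086351 = 83·290197

83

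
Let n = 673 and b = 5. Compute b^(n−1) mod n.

1

5^1 ≡ 5 (mod 673)
5^2 ≡ 5^2 = 25 ≡ 25 (mod 673)
5^4 ≡ 25^2 = 625 ≡ 625 (mod 673)
5^8 ≡ 625^2 = 390625 ≡ 285 (mod 673)
5^16 ≡ 285^2 = 81225 ≡ 465 (mod 673)
5^32 ≡ 465^2 = 216225 ≡ 192 (mod 673)
5^64 ≡ 192^2 = 36864 ≡ 522 (mod 673)
5^128 ≡ 522^2 = 272484 ≡ 592 (mod 673)
5^256 ≡ 592^2 = 350464 ≡ 504 (mod 673)
5^512 ≡ 504^2 = 254016 ≡ 295 (mod 673)
672 = 512 + 128 + 32 in binary powers of 2.
So 5^672 ≡ 295 · 592 · 192 ≡ 1 (mod 673).
Since the result is 1, base 5 gives no evidence that 673 is composite.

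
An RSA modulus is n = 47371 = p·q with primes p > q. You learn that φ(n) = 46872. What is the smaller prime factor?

φ(n) = (p−1)(q−1) = n − (p+q) + 1, so p + q = 47371 − 46872 + 1 = 500.
p and q are the roots of t² − 500t + 47371 = 0.
Discriminant: 500² − 4·47371 = 250000 − 189484 = 60516; √60516 = 246.
q = (500 − 246)/2 = 127, p = (500 + 246)/2 = 373.
Check: 127 · 373 = 47371.

127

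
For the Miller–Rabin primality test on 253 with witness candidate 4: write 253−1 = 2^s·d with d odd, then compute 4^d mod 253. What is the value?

9

253 − 1 = 252 = 2^2 · 63, so d = 63.
4^1 ≡ 4 (mod 253)
4^2 ≡ 4^2 = 16 ≡ 16 (mod 253)
4^4 ≡ 16^2 = 256 ≡ 3 (mod 253)
4^8 ≡ 3^2 = 9 ≡ 9 (mod 253)
4^16 ≡ 9^2 = 81 ≡ 81 (mod 253)
4^32 ≡ 81^2 = 6561 ≡ 236 (mod 253)
63 = 32 + 16 + 8 + 4 + 2 + 1 in binary powers of 2.
So 4^63 ≡ 236 · 81 · 9 · 3 · 16 · 4 ≡ 9 (mod 253).
Squaring chain: 9 → 81; never reaches −1, so base 4 is a Miller–Rabin witness that 253 is composite.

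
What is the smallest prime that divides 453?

3

453 is odd.
Digit sum 12, divisible by 3.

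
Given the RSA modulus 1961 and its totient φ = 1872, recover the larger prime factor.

53

φ(n) = (p−1)(q−1) = n − (p+q) + 1, so p + q = 1961 − 1872 + 1 = 90.
p and q are the roots of t² − 90t + 1961 = 0.
Discriminant: 90² − 4·1961 = 8100 − 7844 = 256; √256 = 16.
q = (90 − 16)/2 = 37, p = (90 + 16)/2 = 53.
Check: 37 · 53 = 1961.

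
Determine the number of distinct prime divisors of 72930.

72930 = 2 · 36465
36465 = 3 · 12155
12155 = 5 · 2431
2431 = 11 · 221
221 = 13 · 17
72930 = 2 · 3 · 5 · 11 · 13 · 17, which has 6 distinct prime factors.

6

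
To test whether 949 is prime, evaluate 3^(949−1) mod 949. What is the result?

3^1 ≡ 3 (mod 949)
3^2 ≡ 3^2 = 9 ≡ 9 (mod 949)
3^4 ≡ 9^2 = 81 ≡ 81 (mod 949)
3^8 ≡ 81^2 = 6561 ≡ 867 (mod 949)
3^16 ≡ 867^2 = 751689 ≡ 81 (mod 949)
3^32 ≡ 81^2 = 6561 ≡ 867 (mod 949)
3^64 ≡ 867^2 = 751689 ≡ 81 (mod 949)
3^128 ≡ 81^2 = 6561 ≡ 867 (mod 949)
3^256 ≡ 867^2 = 751689 ≡ 81 (mod 949)
3^512 ≡ 81^2 = 6561 ≡ 867 (mod 949)
948 = 512 + 256 + 128 + 32 + 16 + 4 in binary powers of 2.
So 3^948 ≡ 867 · 81 · 867 · 867 · 81 · 81 ≡ 1 (mod 949).
Since the result is 1, base 3 gives no evidence that 949 is composite.

1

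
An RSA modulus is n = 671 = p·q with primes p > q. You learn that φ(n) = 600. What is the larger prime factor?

61

φ(n) = (p−1)(q−1) = n − (p+q) + 1, so p + q = 671 − 600 + 1 = 72.
p and q are the roots of t² − 72t + 671 = 0.
Discriminant: 72² − 4·671 = 5184 − 2684 = 2500; √2500 = 50.
q = (72 − 50)/2 = 11, p = (72 + 50)/2 = 61.
Check: 11 · 61 = 671.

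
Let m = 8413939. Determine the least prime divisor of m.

8413939 is odd.
Digit sum 37, not divisible by 3.
Ends in 9: not divisible by 5.
7: 8413939 = 7·1201991 + 2
11: 8413939 = 11·764903 + 6
13: 8413939 = 13·647226 + 1
17: 8413939 = 17·494937 + 10
19: 8413939 = 19·442838 + 17
23: 8413939 = 23·365823 + 10
29: 8413939 = 29·290135 + 24
31: 8413939 = 31·271417 + 12
37: 8413939 = 37·227403 + 28
41: 8413939 = 41·205218 + 1
43: 8413939 = 43·195673

43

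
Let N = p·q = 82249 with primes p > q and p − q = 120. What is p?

353

Since p = q + 120, we have 82249 = q(q + 120), so q² + 120q − 82249 = 0.
Discriminant: 120² + 4·82249 = 14400 + 328996 = 343396; √343396 = 586.
q = (−120 + 586)/2 = 233, and p = q + 120 = 353.
Check: 233 · 353 = 82249.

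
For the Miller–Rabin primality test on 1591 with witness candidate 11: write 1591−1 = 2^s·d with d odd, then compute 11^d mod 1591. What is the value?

1591 − 1 = 1590 = 2^1 · 795, so d = 795.
11^1 ≡ 11 (mod 1591)
11^2 ≡ 11^2 = 121 ≡ 121 (mod 1591)
11^4 ≡ 121^2 = 14641 ≡ 322 (mod 1591)
11^8 ≡ 322^2 = 103684 ≡ 269 (mod 1591)
11^16 ≡ 269^2 = 72361 ≡ 766 (mod 1591)
11^32 ≡ 766^2 = 586756 ≡ 1268 (mod 1591)
11^64 ≡ 1268^2 = 1607824 ≡ 914 (mod 1591)
11^128 ≡ 914^2 = 835396 ≡ 121 (mod 1591)
11^256 ≡ 121^2 = 14641 ≡ 322 (mod 1591)
11^512 ≡ 322^2 = 103684 ≡ 269 (mod 1591)
795 = 512 + 256 + 16 + 8 + 2 + 1 in binary powers of 2.
So 11^795 ≡ 269 · 322 · 766 · 269 · 121 · 11 ≡ 924 (mod 1591).
Squaring chain: 924; never reaches −1, so base 11 is a Miller–Rabin witness that 1591 is composite.

924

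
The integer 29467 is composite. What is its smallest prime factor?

79

29467 is odd.
Digit sum 28, not divisible by 3.
Ends in 7: not divisible by 5.
7: 29467 = 7·4209 + 4
11: 29467 = 11·2678 + 9
13: 29467 = 13·2266 + 9
17: 29467 = 17·1733 + 6
19: 29467 = 19·1550 + 17
23: 29467 = 23·1281 + 4
29: 29467 = 29·1016 + 3
31: 29467 = 31·950 + 17
37: 29467 = 37·796 + 15
41: 29467 = 41·718 + 29
43: 29467 = 43·685 + 12
47: 29467 = 47·626 + 45
53: 29467 = 53·555 + 52
59: 29467 = 59·499 + 26
61: 29467 = 61·483 + 4
67: 29467 = 67·439 + 54
71: 29467 = 71·415 + 2
73: 29467 = 73·403 + 48
79: 29467 = 79·373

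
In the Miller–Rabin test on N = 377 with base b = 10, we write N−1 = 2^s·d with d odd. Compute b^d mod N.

377 − 1 = 376 = 2^3 · 47, so d = 47.
10^1 ≡ 10 (mod 377)
10^2 ≡ 10^2 = 100 ≡ 100 (mod 377)
10^4 ≡ 100^2 = 10000 ≡ 198 (mod 377)
10^8 ≡ 198^2 = 39204 ≡ 373 (mod 377)
10^16 ≡ 373^2 = 139129 ≡ 16 (mod 377)
10^32 ≡ 16^2 = 256 ≡ 256 (mod 377)
47 = 32 + 8 + 4 + 2 + 1 in binary powers of 2.
So 10^47 ≡ 256 · 373 · 198 · 100 · 10 ≡ 108 (mod 377).
Squaring chain: 108 → 354 → 152; never reaches −1, so base 10 is a Miller–Rabin witness that 377 is composite.

108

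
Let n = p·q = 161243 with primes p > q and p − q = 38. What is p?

421

Since p = q + 38, we have 161243 = q(q + 38), so q² + 38q − 161243 = 0.
Discriminant: 38² + 4·161243 = 1444 + 644972 = 646416; √646416 = 804.
q = (−38 + 804)/2 = 383, and p = q + 38 = 421.
Check: 383 · 421 = 161243.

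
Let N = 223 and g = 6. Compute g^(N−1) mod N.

1

6^1 ≡ 6 (mod 223)
6^2 ≡ 6^2 = 36 ≡ 36 (mod 223)
6^4 ≡ 36^2 = 1296 ≡ 181 (mod 223)
6^8 ≡ 181^2 = 32761 ≡ 203 (mod 223)
6^16 ≡ 203^2 = 41209 ≡ 177 (mod 223)
6^32 ≡ 177^2 = 31329 ≡ 109 (mod 223)
6^64 ≡ 109^2 = 11881 ≡ 62 (mod 223)
6^128 ≡ 62^2 = 3844 ≡ 53 (mod 223)
222 = 128 + 64 + 16 + 8 + 4 + 2 in binary powers of 2.
So 6^222 ≡ 53 · 62 · 177 · 203 · 181 · 36 ≡ 1 (mod 223).
Since the result is 1, base 6 gives no evidence that 223 is composite.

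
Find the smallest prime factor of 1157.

13

1157 is odd.
Digit sum 14, not divisible by 3.
Ends in 7: not divisible by 5.
7: 1157 = 7·165 + 2
11: 1157 = 11·105 + 2
13: 1157 = 13·89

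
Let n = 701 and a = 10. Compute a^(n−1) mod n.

10^1 ≡ 10 (mod 701)
10^2 ≡ 10^2 = 100 ≡ 100 (mod 701)
10^4 ≡ 100^2 = 10000 ≡ 186 (mod 701)
10^8 ≡ 186^2 = 34596 ≡ 247 (mod 701)
10^16 ≡ 247^2 = 61009 ≡ 22 (mod 701)
10^32 ≡ 22^2 = 484 ≡ 484 (mod 701)
10^64 ≡ 484^2 = 234256 ≡ 122 (mod 701)
10^128 ≡ 122^2 = 14884 ≡ 163 (mod 701)
10^256 ≡ 163^2 = 26569 ≡ 632 (mod 701)
10^512 ≡ 632^2 = 399424 ≡ 555 (mod 701)
700 = 512 + 128 + 32 + 16 + 8 + 4 in binary powers of 2.
So 10^700 ≡ 555 · 163 · 484 · 22 · 247 · 186 ≡ 1 (mod 701).
Since the result is 1, base 10 gives no evidence that 701 is composite.

1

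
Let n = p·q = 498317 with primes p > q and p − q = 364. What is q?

547

Since p = q + 364, we have 498317 = q(q + 364), so q² + 364q − 498317 = 0.
Discriminant: 364² + 4·498317 = 132496 + 1993268 = 2125764; √2125764 = 1458.
q = (−364 + 1458)/2 = 547, and p = q + 364 = 911.
Check: 547 · 911 = 498317.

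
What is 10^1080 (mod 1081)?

10^1 ≡ 10 (mod 1081)
10^2 ≡ 10^2 = 100 ≡ 100 (mod 1081)
10^4 ≡ 100^2 = 10000 ≡ 271 (mod 1081)
10^8 ≡ 271^2 = 73441 ≡ 1014 (mod 1081)
10^16 ≡ 1014^2 = 1028196 ≡ 165 (mod 1081)
10^32 ≡ 165^2 = 27225 ≡ 200 (mod 1081)
10^64 ≡ 200^2 = 40000 ≡ 3 (mod 1081)
10^128 ≡ 3^2 = 9 ≡ 9 (mod 1081)
10^256 ≡ 9^2 = 81 ≡ 81 (mod 1081)
10^512 ≡ 81^2 = 6561 ≡ 75 (mod 1081)
10^1024 ≡ 75^2 = 5625 ≡ 220 (mod 1081)
1080 = 1024 + 32 + 16 + 8 in binary powers of 2.
So 10^1080 ≡ 220 · 200 · 165 · 1014 ≡ 813 (mod 1081).
Since 813 ≠ 1, base 10 is a Fermat witness: 1081 is composite.

813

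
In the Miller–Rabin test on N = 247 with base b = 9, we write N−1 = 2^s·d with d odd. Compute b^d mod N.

144

247 − 1 = 246 = 2^1 · 123, so d = 123.
9^1 ≡ 9 (mod 247)
9^2 ≡ 9^2 = 81 ≡ 81 (mod 247)
9^4 ≡ 81^2 = 6561 ≡ 139 (mod 247)
9^8 ≡ 139^2 = 19321 ≡ 55 (mod 247)
9^16 ≡ 55^2 = 3025 ≡ 61 (mod 247)
9^32 ≡ 61^2 = 3721 ≡ 16 (mod 247)
9^64 ≡ 16^2 = 256 ≡ 9 (mod 247)
123 = 64 + 32 + 16 + 8 + 2 + 1 in binary powers of 2.
So 9^123 ≡ 9 · 16 · 61 · 55 · 81 · 9 ≡ 144 (mod 247).
Squaring chain: 144; never reaches −1, so base 9 is a Miller–Rabin witness that 247 is composite.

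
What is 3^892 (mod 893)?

3^1 ≡ 3 (mod 893)
3^2 ≡ 3^2 = 9 ≡ 9 (mod 893)
3^4 ≡ 9^2 = 81 ≡ 81 (mod 893)
3^8 ≡ 81^2 = 6561 ≡ 310 (mod 893)
3^16 ≡ 310^2 = 96100 ≡ 549 (mod 893)
3^32 ≡ 549^2 = 301401 ≡ 460 (mod 893)
3^64 ≡ 460^2 = 211600 ≡ 852 (mod 893)
3^128 ≡ 852^2 = 725904 ≡ 788 (mod 893)
3^256 ≡ 788^2 = 620944 ≡ 309 (mod 893)
3^512 ≡ 309^2 = 95481 ≡ 823 (mod 893)
892 = 512 + 256 + 64 + 32 + 16 + 8 + 4 in binary powers of 2.
So 3^892 ≡ 823 · 309 · 852 · 460 · 549 · 310 · 81 ≡ 852 (mod 893).
Since 852 ≠ 1, base 3 is a Fermat witness: 893 is composite.

852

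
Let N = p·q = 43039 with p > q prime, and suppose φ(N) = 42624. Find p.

223

φ(n) = (p−1)(q−1) = n − (p+q) + 1, so p + q = 43039 − 42624 + 1 = 416.
p and q are the roots of t² − 416t + 43039 = 0.
Discriminant: 416² − 4·43039 = 173056 − 172156 = 900; √900 = 30.
q = (416 − 30)/2 = 193, p = (416 + 30)/2 = 223.
Check: 193 · 223 = 43039.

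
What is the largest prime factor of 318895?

59

318895 = 5 · 63779
63779 = 23 · 2773
2773 = 47 · 59
59 is prime.
So 318895 = 5 · 23 · 47 · 59; the largest prime factor is 59.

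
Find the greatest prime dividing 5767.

5767 = 73 · 79
79 is prime.
So 5767 = 73 · 79; the largest prime factor is 79.

79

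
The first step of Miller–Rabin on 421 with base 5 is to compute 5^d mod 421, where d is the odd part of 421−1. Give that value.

421 − 1 = 420 = 2^2 · 105, so d = 105.
5^1 ≡ 5 (mod 421)
5^2 ≡ 5^2 = 25 ≡ 25 (mod 421)
5^4 ≡ 25^2 = 625 ≡ 204 (mod 421)
5^8 ≡ 204^2 = 41616 ≡ 358 (mod 421)
5^16 ≡ 358^2 = 128164 ≡ 180 (mod 421)
5^32 ≡ 180^2 = 32400 ≡ 404 (mod 421)
5^64 ≡ 404^2 = 163216 ≡ 289 (mod 421)
105 = 64 + 32 + 8 + 1 in binary powers of 2.
So 5^105 ≡ 289 · 404 · 358 · 5 ≡ 420 (mod 421).
Since 5^d ≡ 420 (mod 421), base 5 does not prove 421 composite.

420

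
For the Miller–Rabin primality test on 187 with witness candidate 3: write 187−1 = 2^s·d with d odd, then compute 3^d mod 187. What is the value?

148

187 − 1 = 186 = 2^1 · 93, so d = 93.
3^1 ≡ 3 (mod 187)
3^2 ≡ 3^2 = 9 ≡ 9 (mod 187)
3^4 ≡ 9^2 = 81 ≡ 81 (mod 187)
3^8 ≡ 81^2 = 6561 ≡ 16 (mod 187)
3^16 ≡ 16^2 = 256 ≡ 69 (mod 187)
3^32 ≡ 69^2 = 4761 ≡ 86 (mod 187)
3^64 ≡ 86^2 = 7396 ≡ 103 (mod 187)
93 = 64 + 16 + 8 + 4 + 1 in binary powers of 2.
So 3^93 ≡ 103 · 69 · 16 · 81 · 3 ≡ 148 (mod 187).
Squaring chain: 148; never reaches −1, so base 3 is a Miller–Rabin witness that 187 is composite.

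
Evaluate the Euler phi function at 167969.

Factor: 167969 = 23 · 67 · 109.
φ(167969) = (23−1) · (67−1) · (109−1) = 22 · 66 · 108 = 156816.

156816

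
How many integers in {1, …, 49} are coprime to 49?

42

Factor: 49 = 7^2.
φ(49) = 7^1·(7−1) = 42.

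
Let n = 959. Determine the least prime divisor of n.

7

959 is odd.
Digit sum 23, not divisible by 3.
Ends in 9: not divisible by 5.
7: 959 = 7·137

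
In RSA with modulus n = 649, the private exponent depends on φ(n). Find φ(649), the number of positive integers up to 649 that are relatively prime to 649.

Factor: 649 = 11 · 59.
φ(649) = (11−1) · (59−1) = 10 · 58 = 580.

580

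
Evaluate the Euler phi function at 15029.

12096

Factor: 15029 = 7 · 19 · 113.
φ(15029) = (7−1) · (19−1) · (113−1) = 6 · 18 · 112 = 12096.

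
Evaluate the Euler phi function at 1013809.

982800

Factor: 1013809 = 71 · 109 · 131.
φ(1013809) = (71−1) · (109−1) · (131−1) = 70 · 108 · 130 = 982800.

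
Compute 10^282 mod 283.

10^1 ≡ 10 (mod 283)
10^2 ≡ 10^2 = 100 ≡ 100 (mod 283)
10^4 ≡ 100^2 = 10000 ≡ 95 (mod 283)
10^8 ≡ 95^2 = 9025 ≡ 252 (mod 283)
10^16 ≡ 252^2 = 63504 ≡ 112 (mod 283)
10^32 ≡ 112^2 = 12544 ≡ 92 (mod 283)
10^64 ≡ 92^2 = 8464 ≡ 257 (mod 283)
10^128 ≡ 257^2 = 66049 ≡ 110 (mod 283)
10^256 ≡ 110^2 = 12100 ≡ 214 (mod 283)
282 = 256 + 16 + 8 + 2 in binary powers of 2.
So 10^282 ≡ 214 · 112 · 252 · 100 ≡ 1 (mod 283).
Since the result is 1, base 10 gives no evidence that 283 is composite.

1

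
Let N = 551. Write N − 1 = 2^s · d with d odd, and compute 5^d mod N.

294

551 − 1 = 550 = 2^1 · 275, so d = 275.
5^1 ≡ 5 (mod 551)
5^2 ≡ 5^2 = 25 ≡ 25 (mod 551)
5^4 ≡ 25^2 = 625 ≡ 74 (mod 551)
5^8 ≡ 74^2 = 5476 ≡ 517 (mod 551)
5^16 ≡ 517^2 = 267289 ≡ 54 (mod 551)
5^32 ≡ 54^2 = 2916 ≡ 161 (mod 551)
5^64 ≡ 161^2 = 25921 ≡ 24 (mod 551)
5^128 ≡ 24^2 = 576 ≡ 25 (mod 551)
5^256 ≡ 25^2 = 625 ≡ 74 (mod 551)
275 = 256 + 16 + 2 + 1 in binary powers of 2.
So 5^275 ≡ 74 · 54 · 25 · 5 ≡ 294 (mod 551).
Squaring chain: 294; never reaches −1, so base 5 is a Miller–Rabin witness that 551 is composite.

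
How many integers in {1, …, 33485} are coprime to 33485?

25920

Factor: 33485 = 5 · 37 · 181.
φ(33485) = (5−1) · (37−1) · (181−1) = 4 · 36 · 180 = 25920.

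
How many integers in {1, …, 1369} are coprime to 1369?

Factor: 1369 = 37^2.
φ(1369) = 37^1·(37−1) = 1332.

1332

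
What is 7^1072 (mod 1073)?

7

7^1 ≡ 7 (mod 1073)
7^2 ≡ 7^2 = 49 ≡ 49 (mod 1073)
7^4 ≡ 49^2 = 2401 ≡ 255 (mod 1073)
7^8 ≡ 255^2 = 65025 ≡ 645 (mod 1073)
7^16 ≡ 645^2 = 416025 ≡ 774 (mod 1073)
7^32 ≡ 774^2 = 599076 ≡ 342 (mod 1073)
7^64 ≡ 342^2 = 116964 ≡ 7 (mod 1073)
7^128 ≡ 7^2 = 49 ≡ 49 (mod 1073)
7^256 ≡ 49^2 = 2401 ≡ 255 (mod 1073)
7^512 ≡ 255^2 = 65025 ≡ 645 (mod 1073)
7^1024 ≡ 645^2 = 416025 ≡ 774 (mod 1073)
1072 = 1024 + 32 + 16 in binary powers of 2.
So 7^1072 ≡ 774 · 342 · 774 ≡ 7 (mod 1073).
Since 7 ≠ 1, base 7 is a Fermat witness: 1073 is composite.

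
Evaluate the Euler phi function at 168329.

142416

Factor: 168329 = 7 · 139 · 173.
φ(168329) = (7−1) · (139−1) · (173−1) = 6 · 138 · 172 = 142416.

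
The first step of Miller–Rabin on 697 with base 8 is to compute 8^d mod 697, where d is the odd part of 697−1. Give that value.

697 − 1 = 696 = 2^3 · 87, so d = 87.
8^1 ≡ 8 (mod 697)
8^2 ≡ 8^2 = 64 ≡ 64 (mod 697)
8^4 ≡ 64^2 = 4096 ≡ 611 (mod 697)
8^8 ≡ 611^2 = 373321 ≡ 426 (mod 697)
8^16 ≡ 426^2 = 181476 ≡ 256 (mod 697)
8^32 ≡ 256^2 = 65536 ≡ 18 (mod 697)
8^64 ≡ 18^2 = 324 ≡ 324 (mod 697)
87 = 64 + 16 + 4 + 2 + 1 in binary powers of 2.
So 8^87 ≡ 324 · 256 · 611 · 64 · 8 ≡ 576 (mod 697).
Squaring chain: 576 → 4 → 16; never reaches −1, so base 8 is a Miller–Rabin witness that 697 is composite.

576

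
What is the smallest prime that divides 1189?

1189 is odd.
Digit sum 19, not divisible by 3.
Ends in 9: not divisible by 5.
7: 1189 = 7·169 + 6
11: 1189 = 11·108 + 1
13: 1189 = 13·91 + 6
17: 1189 = 17·69 + 16
19: 1189 = 19·62 + 11
23: 1189 = 23·51 + 16
29: 1189 = 29·41

29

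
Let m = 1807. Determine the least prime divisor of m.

1807 is odd.
Digit sum 16, not divisible by 3.
Ends in 7: not divisible by 5.
7: 1807 = 7·258 + 1
11: 1807 = 11·164 + 3
13: 1807 = 13·139

13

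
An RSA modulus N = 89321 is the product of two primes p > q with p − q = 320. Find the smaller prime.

179

Since p = q + 320, we have 89321 = q(q + 320), so q² + 320q − 89321 = 0.
Discriminant: 320² + 4·89321 = 102400 + 357284 = 459684; √459684 = 678.
q = (−320 + 678)/2 = 179, and p = q + 320 = 499.
Check: 179 · 499 = 89321.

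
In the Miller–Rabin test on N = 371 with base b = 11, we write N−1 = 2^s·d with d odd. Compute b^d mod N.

371 − 1 = 370 = 2^1 · 185, so d = 185.
11^1 ≡ 11 (mod 371)
11^2 ≡ 11^2 = 121 ≡ 121 (mod 371)
11^4 ≡ 121^2 = 14641 ≡ 172 (mod 371)
11^8 ≡ 172^2 = 29584 ≡ 275 (mod 371)
11^16 ≡ 275^2 = 75625 ≡ 312 (mod 371)
11^32 ≡ 312^2 = 97344 ≡ 142 (mod 371)
11^64 ≡ 142^2 = 20164 ≡ 130 (mod 371)
11^128 ≡ 130^2 = 16900 ≡ 205 (mod 371)
185 = 128 + 32 + 16 + 8 + 1 in binary powers of 2.
So 11^185 ≡ 205 · 142 · 312 · 275 · 11 ≡ 324 (mod 371).
Squaring chain: 324; never reaches −1, so base 11 is a Miller–Rabin witness that 371 is composite.

324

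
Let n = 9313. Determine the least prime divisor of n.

67

9313 is odd.
Digit sum 16, not divisible by 3.
Ends in 3: not divisible by 5.
7: 9313 = 7·1330 + 3
11: 9313 = 11·846 + 7
13: 9313 = 13·716 + 5
17: 9313 = 17·547 + 14
19: 9313 = 19·490 + 3
23: 9313 = 23·404 + 21
29: 9313 = 29·321 + 4
31: 9313 = 31·300 + 13
37: 9313 = 37·251 + 26
41: 9313 = 41·227 + 6
43: 9313 = 43·216 + 25
47: 9313 = 47·198 + 7
53: 9313 = 53·175 + 38
59: 9313 = 59·157 + 50
61: 9313 = 61·152 + 41
67: 9313 = 67·139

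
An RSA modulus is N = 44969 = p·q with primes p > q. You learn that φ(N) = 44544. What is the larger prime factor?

233

φ(n) = (p−1)(q−1) = n − (p+q) + 1, so p + q = 44969 − 44544 + 1 = 426.
p and q are the roots of t² − 426t + 44969 = 0.
Discriminant: 426² − 4·44969 = 181476 − 179876 = 1600; √1600 = 40.
q = (426 − 40)/2 = 193, p = (426 + 40)/2 = 233.
Check: 193 · 233 = 44969.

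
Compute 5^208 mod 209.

81

5^1 ≡ 5 (mod 209)
5^2 ≡ 5^2 = 25 ≡ 25 (mod 209)
5^4 ≡ 25^2 = 625 ≡ 207 (mod 209)
5^8 ≡ 207^2 = 42849 ≡ 4 (mod 209)
5^16 ≡ 4^2 = 16 ≡ 16 (mod 209)
5^32 ≡ 16^2 = 256 ≡ 47 (mod 209)
5^64 ≡ 47^2 = 2209 ≡ 119 (mod 209)
5^128 ≡ 119^2 = 14161 ≡ 158 (mod 209)
208 = 128 + 64 + 16 in binary powers of 2.
So 5^208 ≡ 158 · 119 · 16 ≡ 81 (mod 209).
Since 81 ≠ 1, base 5 is a Fermat witness: 209 is composite.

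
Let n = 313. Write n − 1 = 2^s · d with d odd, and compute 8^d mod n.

313 − 1 = 312 = 2^3 · 39, so d = 39.
8^1 ≡ 8 (mod 313)
8^2 ≡ 8^2 = 64 ≡ 64 (mod 313)
8^4 ≡ 64^2 = 4096 ≡ 27 (mod 313)
8^8 ≡ 27^2 = 729 ≡ 103 (mod 313)
8^16 ≡ 103^2 = 10609 ≡ 280 (mod 313)
8^32 ≡ 280^2 = 78400 ≡ 150 (mod 313)
39 = 32 + 4 + 2 + 1 in binary powers of 2.
So 8^39 ≡ 150 · 27 · 64 · 8 ≡ 288 (mod 313).
Squaring chain: 288 → 312 → 1; reaches −1, so base 8 does not prove 313 composite.

288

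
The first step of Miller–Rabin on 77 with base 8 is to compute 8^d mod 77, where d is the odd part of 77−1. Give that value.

77 − 1 = 76 = 2^2 · 19, so d = 19.
8^1 ≡ 8 (mod 77)
8^2 ≡ 8^2 = 64 ≡ 64 (mod 77)
8^4 ≡ 64^2 = 4096 ≡ 15 (mod 77)
8^8 ≡ 15^2 = 225 ≡ 71 (mod 77)
8^16 ≡ 71^2 = 5041 ≡ 36 (mod 77)
19 = 16 + 2 + 1 in binary powers of 2.
So 8^19 ≡ 36 · 64 · 8 ≡ 29 (mod 77).
Squaring chain: 29 → 71; never reaches −1, so base 8 is a Miller–Rabin witness that 77 is composite.

29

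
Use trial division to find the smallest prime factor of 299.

299 is odd.
Digit sum 20, not divisible by 3.
Ends in 9: not divisible by 5.
7: 299 = 7·42 + 5
11: 299 = 11·27 + 2
13: 299 = 13·23

13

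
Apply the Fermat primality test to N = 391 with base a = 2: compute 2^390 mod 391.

285

2^1 ≡ 2 (mod 391)
2^2 ≡ 2^2 = 4 ≡ 4 (mod 391)
2^4 ≡ 4^2 = 16 ≡ 16 (mod 391)
2^8 ≡ 16^2 = 256 ≡ 256 (mod 391)
2^16 ≡ 256^2 = 65536 ≡ 239 (mod 391)
2^32 ≡ 239^2 = 57121 ≡ 35 (mod 391)
2^64 ≡ 35^2 = 1225 ≡ 52 (mod 391)
2^128 ≡ 52^2 = 2704 ≡ 358 (mod 391)
2^256 ≡ 358^2 = 128164 ≡ 307 (mod 391)
390 = 256 + 128 + 4 + 2 in binary powers of 2.
So 2^390 ≡ 307 · 358 · 16 · 4 ≡ 285 (mod 391).
Since 285 ≠ 1, base 2 is a Fermat witness: 391 is composite.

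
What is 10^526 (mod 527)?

10^1 ≡ 10 (mod 527)
10^2 ≡ 10^2 = 100 ≡ 100 (mod 527)
10^4 ≡ 100^2 = 10000 ≡ 514 (mod 527)
10^8 ≡ 514^2 = 264196 ≡ 169 (mod 527)
10^16 ≡ 169^2 = 28561 ≡ 103 (mod 527)
10^32 ≡ 103^2 = 10609 ≡ 69 (mod 527)
10^64 ≡ 69^2 = 4761 ≡ 18 (mod 527)
10^128 ≡ 18^2 = 324 ≡ 324 (mod 527)
10^256 ≡ 324^2 = 104976 ≡ 103 (mod 527)
10^512 ≡ 103^2 = 10609 ≡ 69 (mod 527)
526 = 512 + 8 + 4 + 2 in binary powers of 2.
So 10^526 ≡ 69 · 169 · 514 · 100 ≡ 382 (mod 527).
Since 382 ≠ 1, base 10 is a Fermat witness: 527 is composite.

382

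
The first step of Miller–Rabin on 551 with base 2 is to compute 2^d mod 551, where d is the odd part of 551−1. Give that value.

184

551 − 1 = 550 = 2^1 · 275, so d = 275.
2^1 ≡ 2 (mod 551)
2^2 ≡ 2^2 = 4 ≡ 4 (mod 551)
2^4 ≡ 4^2 = 16 ≡ 16 (mod 551)
2^8 ≡ 16^2 = 256 ≡ 256 (mod 551)
2^16 ≡ 256^2 = 65536 ≡ 518 (mod 551)
2^32 ≡ 518^2 = 268324 ≡ 538 (mod 551)
2^64 ≡ 538^2 = 289444 ≡ 169 (mod 551)
2^128 ≡ 169^2 = 28561 ≡ 460 (mod 551)
2^256 ≡ 460^2 = 211600 ≡ 16 (mod 551)
275 = 256 + 16 + 2 + 1 in binary powers of 2.
So 2^275 ≡ 16 · 518 · 4 · 2 ≡ 184 (mod 551).
Squaring chain: 184; never reaches −1, so base 2 is a Miller–Rabin witness that 551 is composite.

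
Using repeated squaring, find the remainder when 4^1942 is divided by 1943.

4^1 ≡ 4 (mod 1943)
4^2 ≡ 4^2 = 16 ≡ 16 (mod 1943)
4^4 ≡ 16^2 = 256 ≡ 256 (mod 1943)
4^8 ≡ 256^2 = 65536 ≡ 1417 (mod 1943)
4^16 ≡ 1417^2 = 2007889 ≡ 770 (mod 1943)
4^32 ≡ 770^2 = 592900 ≡ 285 (mod 1943)
4^64 ≡ 285^2 = 81225 ≡ 1562 (mod 1943)
4^128 ≡ 1562^2 = 2439844 ≡ 1379 (mod 1943)
4^256 ≡ 1379^2 = 1901641 ≡ 1387 (mod 1943)
4^512 ≡ 1387^2 = 1923769 ≡ 199 (mod 1943)
4^1024 ≡ 199^2 = 39601 ≡ 741 (mod 1943)
1942 = 1024 + 512 + 256 + 128 + 16 + 4 + 2 in binary powers of 2.
So 4^1942 ≡ 741 · 199 · 1387 · 1379 · 770 · 256 · 16 ≡ 864 (mod 1943).
Since 864 ≠ 1, base 4 is a Fermat witness: 1943 is composite.

864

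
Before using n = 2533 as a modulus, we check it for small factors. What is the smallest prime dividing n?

17

2533 is odd.
Digit sum 13, not divisible by 3.
Ends in 3: not divisible by 5.
7: 2533 = 7·361 + 6
11: 2533 = 11·230 + 3
13: 2533 = 13·194 + 11
17: 2533 = 17·149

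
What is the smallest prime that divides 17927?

7

17927 is odd.
Digit sum 26, not divisible by 3.
Ends in 7: not divisible by 5.
7: 17927 = 7·2561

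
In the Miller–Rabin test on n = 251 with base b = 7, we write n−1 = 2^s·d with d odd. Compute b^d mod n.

251 − 1 = 250 = 2^1 · 125, so d = 125.
7^1 ≡ 7 (mod 251)
7^2 ≡ 7^2 = 49 ≡ 49 (mod 251)
7^4 ≡ 49^2 = 2401 ≡ 142 (mod 251)
7^8 ≡ 142^2 = 20164 ≡ 84 (mod 251)
7^16 ≡ 84^2 = 7056 ≡ 28 (mod 251)
7^32 ≡ 28^2 = 784 ≡ 31 (mod 251)
7^64 ≡ 31^2 = 961 ≡ 208 (mod 251)
125 = 64 + 32 + 16 + 8 + 4 + 1 in binary powers of 2.
So 7^125 ≡ 208 · 31 · 28 · 84 · 142 · 7 ≡ 1 (mod 251).
Since 7^d ≡ 1 (mod 251), base 7 does not prove 251 composite.

1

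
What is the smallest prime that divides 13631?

43

13631 is odd.
Digit sum 14, not divisible by 3.
Ends in 1: not divisible by 5.
7: 13631 = 7·1947 + 2
11: 13631 = 11·1239 + 2
13: 13631 = 13·1048 + 7
17: 13631 = 17·801 + 14
19: 13631 = 19·717 + 8
23: 13631 = 23·592 + 15
29: 13631 = 29·470 + 1
31: 13631 = 31·439 + 22
37: 13631 = 37·368 + 15
41: 13631 = 41·332 + 19
43: 13631 = 43·317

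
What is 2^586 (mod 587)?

2^1 ≡ 2 (mod 587)
2^2 ≡ 2^2 = 4 ≡ 4 (mod 587)
2^4 ≡ 4^2 = 16 ≡ 16 (mod 587)
2^8 ≡ 16^2 = 256 ≡ 256 (mod 587)
2^16 ≡ 256^2 = 65536 ≡ 379 (mod 587)
2^32 ≡ 379^2 = 143641 ≡ 413 (mod 587)
2^64 ≡ 413^2 = 170569 ≡ 339 (mod 587)
2^128 ≡ 339^2 = 114921 ≡ 456 (mod 587)
2^256 ≡ 456^2 = 207936 ≡ 138 (mod 587)
2^512 ≡ 138^2 = 19044 ≡ 260 (mod 587)
586 = 512 + 64 + 8 + 2 in binary powers of 2.
So 2^586 ≡ 260 · 339 · 256 · 4 ≡ 1 (mod 587).
Since the result is 1, base 2 gives no evidence that 587 is composite.

1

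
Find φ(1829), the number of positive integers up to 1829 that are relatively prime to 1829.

Factor: 1829 = 31 · 59.
φ(1829) = (31−1) · (59−1) = 30 · 58 = 1740.

1740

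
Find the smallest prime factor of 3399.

3399 is odd.
Digit sum 24, divisible by 3.

3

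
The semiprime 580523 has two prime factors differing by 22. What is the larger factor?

773

Since p = q + 22, we have 580523 = q(q + 22), so q² + 22q − 580523 = 0.
Discriminant: 22² + 4·580523 = 484 + 2322092 = 2322576; √2322576 = 1524.
q = (−22 + 1524)/2 = 751, and p = q + 22 = 773.
Check: 751 · 773 = 580523.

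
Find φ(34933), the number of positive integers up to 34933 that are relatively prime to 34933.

Factor: 34933 = 181 · 193.
φ(34933) = (181−1) · (193−1) = 180 · 192 = 34560.

34560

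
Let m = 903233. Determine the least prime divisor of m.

903233 is odd.
Digit sum 20, not divisible by 3.
Ends in 3: not divisible by 5.
7: 903233 = 7·129033 + 2
11: 903233 = 11·82112 + 1
13: 903233 = 13·69479 + 6
17: 903233 = 17·53131 + 6
19: 903233 = 19·47538 + 11
23: 903233 = 23·39271

23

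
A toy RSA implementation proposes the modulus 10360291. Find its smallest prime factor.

43

10360291 is odd.
Digit sum 22, not divisible by 3.
Ends in 1: not divisible by 5.
7: 10360291 = 7·1480041 + 4
11: 10360291 = 11·941844 + 7
13: 10360291 = 13·796945 + 6
17: 10360291 = 17·609428 + 15
19: 10360291 = 19·545278 + 9
23: 10360291 = 23·450447 + 10
29: 10360291 = 29·357251 + 12
31: 10360291 = 31·334202 + 29
37: 10360291 = 37·280007 + 32
41: 10360291 = 41·252690 + 1
43: 10360291 = 43·240937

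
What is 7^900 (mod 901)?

7^1 ≡ 7 (mod 901)
7^2 ≡ 7^2 = 49 ≡ 49 (mod 901)
7^4 ≡ 49^2 = 2401 ≡ 599 (mod 901)
7^8 ≡ 599^2 = 358801 ≡ 203 (mod 901)
7^16 ≡ 203^2 = 41209 ≡ 664 (mod 901)
7^32 ≡ 664^2 = 440896 ≡ 307 (mod 901)
7^64 ≡ 307^2 = 94249 ≡ 545 (mod 901)
7^128 ≡ 545^2 = 297025 ≡ 596 (mod 901)
7^256 ≡ 596^2 = 355216 ≡ 222 (mod 901)
7^512 ≡ 222^2 = 49284 ≡ 630 (mod 901)
900 = 512 + 256 + 128 + 4 in binary powers of 2.
So 7^900 ≡ 630 · 222 · 596 · 599 ≡ 293 (mod 901).
Since 293 ≠ 1, base 7 is a Fermat witness: 901 is composite.

293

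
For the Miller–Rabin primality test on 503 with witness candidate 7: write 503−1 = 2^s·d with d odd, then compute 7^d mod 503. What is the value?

503 − 1 = 502 = 2^1 · 251, so d = 251.
7^1 ≡ 7 (mod 503)
7^2 ≡ 7^2 = 49 ≡ 49 (mod 503)
7^4 ≡ 49^2 = 2401 ≡ 389 (mod 503)
7^8 ≡ 389^2 = 151321 ≡ 421 (mod 503)
7^16 ≡ 421^2 = 177241 ≡ 185 (mod 503)
7^32 ≡ 185^2 = 34225 ≡ 21 (mod 503)
7^64 ≡ 21^2 = 441 ≡ 441 (mod 503)
7^128 ≡ 441^2 = 194481 ≡ 323 (mod 503)
251 = 128 + 64 + 32 + 16 + 8 + 2 + 1 in binary powers of 2.
So 7^251 ≡ 323 · 441 · 21 · 185 · 421 · 49 · 7 ≡ 1 (mod 503).
Since 7^d ≡ 1 (mod 503), base 7 does not prove 503 composite.

1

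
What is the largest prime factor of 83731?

83731 = 31 · 2701
2701 = 37 · 73
73 is prime.
So 83731 = 31 · 37 · 73; the largest prime factor is 73.

73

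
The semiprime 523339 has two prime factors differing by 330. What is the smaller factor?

Since p = q + 330, we have 523339 = q(q + 330), so q² + 330q − 523339 = 0.
Discriminant: 330² + 4·523339 = 108900 + 2093356 = 2202256; √2202256 = 1484.
q = (−330 + 1484)/2 = 577, and p = q + 330 = 907.
Check: 577 · 907 = 523339.

577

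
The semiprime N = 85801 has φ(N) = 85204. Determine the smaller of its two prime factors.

239

φ(n) = (p−1)(q−1) = n − (p+q) + 1, so p + q = 85801 − 85204 + 1 = 598.
p and q are the roots of t² − 598t + 85801 = 0.
Discriminant: 598² − 4·85801 = 357604 − 343204 = 14400; √14400 = 120.
q = (598 − 120)/2 = 239, p = (598 + 120)/2 = 359.
Check: 239 · 359 = 85801.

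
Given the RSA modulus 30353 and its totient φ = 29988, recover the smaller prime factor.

127

φ(n) = (p−1)(q−1) = n − (p+q) + 1, so p + q = 30353 − 29988 + 1 = 366.
p and q are the roots of t² − 366t + 30353 = 0.
Discriminant: 366² − 4·30353 = 133956 − 121412 = 12544; √12544 = 112.
q = (366 − 112)/2 = 127, p = (366 + 112)/2 = 239.
Check: 127 · 239 = 30353.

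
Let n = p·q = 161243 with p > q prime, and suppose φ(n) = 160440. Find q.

383

φ(n) = (p−1)(q−1) = n − (p+q) + 1, so p + q = 161243 − 160440 + 1 = 804.
p and q are the roots of t² − 804t + 161243 = 0.
Discriminant: 804² − 4·161243 = 646416 − 644972 = 1444; √1444 = 38.
q = (804 − 38)/2 = 383, p = (804 + 38)/2 = 421.
Check: 383 · 421 = 161243.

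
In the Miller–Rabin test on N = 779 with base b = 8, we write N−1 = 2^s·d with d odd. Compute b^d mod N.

779 − 1 = 778 = 2^1 · 389, so d = 389.
8^1 ≡ 8 (mod 779)
8^2 ≡ 8^2 = 64 ≡ 64 (mod 779)
8^4 ≡ 64^2 = 4096 ≡ 201 (mod 779)
8^8 ≡ 201^2 = 40401 ≡ 672 (mod 779)
8^16 ≡ 672^2 = 451584 ≡ 543 (mod 779)
8^32 ≡ 543^2 = 294849 ≡ 387 (mod 779)
8^64 ≡ 387^2 = 149769 ≡ 201 (mod 779)
8^128 ≡ 201^2 = 40401 ≡ 672 (mod 779)
8^256 ≡ 672^2 = 451584 ≡ 543 (mod 779)
389 = 256 + 128 + 4 + 1 in binary powers of 2.
So 8^389 ≡ 543 · 672 · 201 · 8 ≡ 620 (mod 779).
Squaring chain: 620; never reaches −1, so base 8 is a Miller–Rabin witness that 779 is composite.

620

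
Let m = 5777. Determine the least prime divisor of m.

53

5777 is odd.
Digit sum 26, not divisible by 3.
Ends in 7: not divisible by 5.
7: 5777 = 7·825 + 2
11: 5777 = 11·525 + 2
13: 5777 = 13·444 + 5
17: 5777 = 17·339 + 14
19: 5777 = 19·304 + 1
23: 5777 = 23·251 + 4
29: 5777 = 29·199 + 6
31: 5777 = 31·186 + 11
37: 5777 = 37·156 + 5
41: 5777 = 41·140 + 37
43: 5777 = 43·134 + 15
47: 5777 = 47·122 + 43
53: 5777 = 53·109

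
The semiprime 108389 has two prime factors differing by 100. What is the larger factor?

383

Since p = q + 100, we have 108389 = q(q + 100), so q² + 100q − 108389 = 0.
Discriminant: 100² + 4·108389 = 10000 + 433556 = 443556; √443556 = 666.
q = (−100 + 666)/2 = 283, and p = q + 100 = 383.
Check: 283 · 383 = 108389.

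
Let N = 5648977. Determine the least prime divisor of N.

5648977 is odd.
Digit sum 46, not divisible by 3.
Ends in 7: not divisible by 5.
7: 5648977 = 7·806996 + 5
11: 5648977 = 11·513543 + 4
13: 5648977 = 13·434536 + 9
17: 5648977 = 17·332292 + 13
19: 5648977 = 19·297314 + 11
23: 5648977 = 23·245607 + 16
29: 5648977 = 29·194792 + 9
31: 5648977 = 31·182225 + 2
37: 5648977 = 37·152675 + 2
41: 5648977 = 41·137779 + 38
43: 5648977 = 43·131371 + 24
47: 5648977 = 47·120191

47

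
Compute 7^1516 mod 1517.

7^1 ≡ 7 (mod 1517)
7^2 ≡ 7^2 = 49 ≡ 49 (mod 1517)
7^4 ≡ 49^2 = 2401 ≡ 884 (mod 1517)
7^8 ≡ 884^2 = 781456 ≡ 201 (mod 1517)
7^16 ≡ 201^2 = 40401 ≡ 959 (mod 1517)
7^32 ≡ 959^2 = 919681 ≡ 379 (mod 1517)
7^64 ≡ 379^2 = 143641 ≡ 1043 (mod 1517)
7^128 ≡ 1043^2 = 1087849 ≡ 160 (mod 1517)
7^256 ≡ 160^2 = 25600 ≡ 1328 (mod 1517)
7^512 ≡ 1328^2 = 1763584 ≡ 830 (mod 1517)
7^1024 ≡ 830^2 = 688900 ≡ 182 (mod 1517)
1516 = 1024 + 256 + 128 + 64 + 32 + 8 + 4 in binary powers of 2.
So 7^1516 ≡ 182 · 1328 · 160 · 1043 · 379 · 201 · 884 ≡ 107 (mod 1517).
Since 107 ≠ 1, base 7 is a Fermat witness: 1517 is composite.

107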